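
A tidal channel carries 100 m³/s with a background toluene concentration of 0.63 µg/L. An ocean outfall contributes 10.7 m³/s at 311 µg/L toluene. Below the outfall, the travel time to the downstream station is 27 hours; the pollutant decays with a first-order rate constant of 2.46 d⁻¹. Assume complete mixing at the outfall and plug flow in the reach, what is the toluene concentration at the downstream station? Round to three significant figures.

Mass balance: C = (100.0·0.6300 + 10.70·311.0) / 110.7 = 3391/110.7 = 30.63 µg/L.
First-order decay: C = 30.63·exp(−k·t) = 30.63·0.06282 = 1.924 µg/L.

1.92 µg/L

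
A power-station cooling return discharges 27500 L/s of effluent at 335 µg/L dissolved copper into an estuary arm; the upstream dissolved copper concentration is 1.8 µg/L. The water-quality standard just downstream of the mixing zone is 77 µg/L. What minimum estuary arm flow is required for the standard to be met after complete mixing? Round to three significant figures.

Set C_mix = 77: (Q·1.800 + 27500·335.0) / (Q + 27500) = 77
→ Q = 27500·(335.0 − 77)/(77 − 1.800) = 94350 L/s.

94300 L/s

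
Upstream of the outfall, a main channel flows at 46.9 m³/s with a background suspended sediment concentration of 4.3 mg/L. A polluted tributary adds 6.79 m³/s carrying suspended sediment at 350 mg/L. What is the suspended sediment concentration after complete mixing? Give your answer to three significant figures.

Flow-weighted average: C = (46.90·4.300 + 6.790·350.0) / 53.69 = 2578/53.69 = 48.02 mg/L.

48.0 mg/L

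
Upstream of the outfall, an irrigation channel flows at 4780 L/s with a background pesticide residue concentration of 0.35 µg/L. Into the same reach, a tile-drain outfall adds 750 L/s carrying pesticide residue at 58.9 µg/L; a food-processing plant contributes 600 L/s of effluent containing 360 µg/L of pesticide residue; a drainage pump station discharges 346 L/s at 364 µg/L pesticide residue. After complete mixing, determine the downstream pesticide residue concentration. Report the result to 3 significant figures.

59.9 µg/L

Flow-weighted average: C = (4780·0.3500 + 750.0·58.90 + 600.0·360.0 + 346.0·364.0) / 6476 = 387800/6476 = 59.88 µg/L.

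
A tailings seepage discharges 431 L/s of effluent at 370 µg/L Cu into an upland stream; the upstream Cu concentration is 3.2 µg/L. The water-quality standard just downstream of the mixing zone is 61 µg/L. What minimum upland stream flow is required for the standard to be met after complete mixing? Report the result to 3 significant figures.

2300 L/s

Set C_mix = 61: (Q·3.200 + 431.0·370.0) / (Q + 431.0) = 61
→ Q = 431.0·(370.0 − 61)/(61 − 3.200) = 2304 L/s.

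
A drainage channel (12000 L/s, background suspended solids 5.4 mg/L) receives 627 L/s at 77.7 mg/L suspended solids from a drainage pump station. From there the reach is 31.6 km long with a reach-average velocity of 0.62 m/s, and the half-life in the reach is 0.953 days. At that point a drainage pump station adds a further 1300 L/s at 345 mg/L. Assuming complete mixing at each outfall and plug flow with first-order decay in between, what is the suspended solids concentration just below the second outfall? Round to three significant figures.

37.5 mg/L

Flow-weighted average: C = (12000·5.400 + 627.0·77.70) / 12630 = 113500/12630 = 8.990 mg/L; combined flow 12630 L/s.
Travel time t = 31.6·1000 / 0.62 = 50970 s = 14.16 h.
Half-life 0.953 d → k = ln 2 / 0.953 = 0.7273 d⁻¹.
Decay over the reach: 8.990·exp(−kt) = 8.990·0.6511 = 5.854 mg/L.
At the second outfall, C = (12630·5.854 + 1300·345.0) / (12630 + 1300) = 37.51 mg/L.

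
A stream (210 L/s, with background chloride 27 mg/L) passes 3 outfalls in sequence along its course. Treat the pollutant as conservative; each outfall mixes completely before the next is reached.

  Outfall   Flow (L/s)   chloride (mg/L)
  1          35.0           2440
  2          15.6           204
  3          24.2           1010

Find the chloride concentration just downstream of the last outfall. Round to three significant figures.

Below outfall 1: Q → 245.0 L/s, C = (210.0·27.00 + 35.00·2440)/245.0 = 371.7 mg/L.
Below outfall 2: Q → 260.6 L/s, C = (245.0·371.7 + 15.60·204.0)/260.6 = 361.7 mg/L.
Below outfall 3: Q → 284.8 L/s, C = (260.6·361.7 + 24.20·1010)/284.8 = 416.8 mg/L.

417 mg/L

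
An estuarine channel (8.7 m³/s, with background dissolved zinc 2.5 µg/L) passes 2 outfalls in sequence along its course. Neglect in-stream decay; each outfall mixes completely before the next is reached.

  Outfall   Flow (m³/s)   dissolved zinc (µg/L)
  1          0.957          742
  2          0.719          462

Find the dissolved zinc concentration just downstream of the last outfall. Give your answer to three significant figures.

103 µg/L

After outfall 1: Q = 8.700 + 0.9570 = 9.657 m³/s; C = (8.700·2.500 + 0.9570·742.0)/9.657 = 75.78 µg/L.
After outfall 2: Q = 9.657 + 0.7190 = 10.38 m³/s; C = (9.657·75.78 + 0.7190·462.0)/10.38 = 102.5 µg/L.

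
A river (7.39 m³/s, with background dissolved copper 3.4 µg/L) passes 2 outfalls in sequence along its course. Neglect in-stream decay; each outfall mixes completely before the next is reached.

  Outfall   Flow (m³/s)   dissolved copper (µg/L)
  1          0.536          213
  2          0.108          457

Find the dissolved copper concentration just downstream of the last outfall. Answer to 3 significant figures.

Below outfall 1: Q → 7.926 m³/s, C = (7.390·3.400 + 0.5360·213.0)/7.926 = 17.57 µg/L.
Below outfall 2: Q → 8.034 m³/s, C = (7.926·17.57 + 0.1080·457.0)/8.034 = 23.48 µg/L.

23.5 µg/L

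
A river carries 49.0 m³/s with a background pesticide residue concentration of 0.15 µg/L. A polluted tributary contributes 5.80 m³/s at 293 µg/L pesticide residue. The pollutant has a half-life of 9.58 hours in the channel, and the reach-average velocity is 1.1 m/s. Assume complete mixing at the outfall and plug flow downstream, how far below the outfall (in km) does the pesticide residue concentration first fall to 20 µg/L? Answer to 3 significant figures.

Mass balance: C = (49.00·0.1500 + 5.800·293.0) / 54.80 = 1707/54.80 = 31.15 µg/L.
Half-life 9.58 h → k = ln 2 / 9.58 = 0.07235 h⁻¹ = 1.736 d⁻¹.
Set 31.15·exp(−k·t) = 20 → t = ln(31.15/20)/k = 22040 s = 6.122 h.
Distance = v·t = 1.1·22040 = 24240 m = 24.24 km.

24.2 km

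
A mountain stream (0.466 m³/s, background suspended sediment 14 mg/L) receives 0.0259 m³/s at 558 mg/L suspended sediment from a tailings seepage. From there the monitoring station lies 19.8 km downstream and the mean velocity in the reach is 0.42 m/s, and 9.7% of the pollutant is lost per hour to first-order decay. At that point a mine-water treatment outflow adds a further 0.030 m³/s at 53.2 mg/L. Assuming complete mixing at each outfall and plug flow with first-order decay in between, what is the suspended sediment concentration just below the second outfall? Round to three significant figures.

13.6 mg/L

After mixing, C = (0.4660·14.00 + 0.02590·558.0) / 0.4919 = 20.98/0.4919 = 42.64 mg/L; combined flow 0.4919 m³/s.
Travel time t = 19.8·1000 / 0.42 = 47140 s = 13.10 h.
9.7%/h lost → k = −ln(1 − 0.097) = 0.1020 h⁻¹.
Decay over the reach: 42.64·exp(−kt) = 42.64·0.2629 = 11.21 mg/L.
Second outfall: C = (0.4919·11.21 + 0.03000·53.20)/0.5219 = 13.62 mg/L.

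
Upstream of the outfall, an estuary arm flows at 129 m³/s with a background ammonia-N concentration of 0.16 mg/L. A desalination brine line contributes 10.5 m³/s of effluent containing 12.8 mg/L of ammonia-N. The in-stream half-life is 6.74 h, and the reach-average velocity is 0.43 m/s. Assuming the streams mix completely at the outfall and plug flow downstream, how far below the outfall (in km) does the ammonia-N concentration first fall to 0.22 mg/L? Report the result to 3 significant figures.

Mixed concentration C = ΣQC/ΣQ = (129.0·0.1600 + 10.50·12.80) / 139.5 = 155.0/139.5 = 1.111 mg/L.
Half-life 6.74 h → k = ln 2 / 6.74 = 0.1028 h⁻¹ = 2.468 d⁻¹.
Set 1.111·exp(−k·t) = 0.22 → t = ln(1.111/0.22)/k = 56700 s = 15.75 h.
Distance = v·t = 0.43·56700 = 24380 m = 24.38 km.

24.4 km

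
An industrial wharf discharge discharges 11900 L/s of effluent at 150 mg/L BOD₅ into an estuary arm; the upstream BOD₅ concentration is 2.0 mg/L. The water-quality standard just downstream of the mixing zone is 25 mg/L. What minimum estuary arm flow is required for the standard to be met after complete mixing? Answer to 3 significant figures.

64700 L/s

Set C_mix = 25: (Q·2.000 + 11900·150.0) / (Q + 11900) = 25
→ Q = 11900·(150.0 − 25)/(25 − 2.000) = 64670 L/s.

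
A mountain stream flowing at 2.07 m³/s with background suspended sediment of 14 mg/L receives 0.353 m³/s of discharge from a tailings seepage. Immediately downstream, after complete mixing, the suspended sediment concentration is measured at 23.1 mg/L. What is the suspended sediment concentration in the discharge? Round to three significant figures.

76.5 mg/L

Mass balance: 2.070·14.00 + 0.3530·Cₑ = 2.423·23.10
→ Cₑ = (2.423·23.10 − 2.070·14.00) / 0.3530 = 76.46 mg/L.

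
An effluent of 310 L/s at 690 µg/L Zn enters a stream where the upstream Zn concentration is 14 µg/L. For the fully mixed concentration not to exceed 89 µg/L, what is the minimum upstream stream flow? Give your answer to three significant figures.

2480 L/s

Set C_mix = 89: (Q·14.00 + 310.0·690.0) / (Q + 310.0) = 89
→ Q = 310.0·(690.0 − 89)/(89 − 14.00) = 2484 L/s.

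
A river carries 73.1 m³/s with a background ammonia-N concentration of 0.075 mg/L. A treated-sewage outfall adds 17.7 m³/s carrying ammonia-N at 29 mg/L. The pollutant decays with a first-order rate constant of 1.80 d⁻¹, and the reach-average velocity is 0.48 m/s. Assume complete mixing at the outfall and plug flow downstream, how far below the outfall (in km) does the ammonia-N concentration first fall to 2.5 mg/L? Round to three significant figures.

19.0 km

Flow-weighted average: C = (73.10·0.07500 + 17.70·29.00) / 90.80 = 518.8/90.80 = 5.713 mg/L.
Set 5.713·exp(−k·t) = 2.5 → t = ln(5.713/2.5)/k = 39670 s = 11.02 h.
Distance = v·t = 0.48·39670 = 19040 m = 19.04 km.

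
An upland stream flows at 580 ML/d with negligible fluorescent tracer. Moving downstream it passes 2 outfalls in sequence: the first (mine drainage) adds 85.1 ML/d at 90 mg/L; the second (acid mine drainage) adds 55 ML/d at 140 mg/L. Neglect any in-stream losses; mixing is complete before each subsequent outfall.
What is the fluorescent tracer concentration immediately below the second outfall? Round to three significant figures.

Outfall 1: combined Q = 665.1 ML/d; C = (580.0·0 + 85.10·90.00)/665.1 = 11.52 mg/L.
Outfall 2: combined Q = 720.1 ML/d; C = (665.1·11.52 + 55.00·140.0)/720.1 = 21.33 mg/L.

21.3 mg/L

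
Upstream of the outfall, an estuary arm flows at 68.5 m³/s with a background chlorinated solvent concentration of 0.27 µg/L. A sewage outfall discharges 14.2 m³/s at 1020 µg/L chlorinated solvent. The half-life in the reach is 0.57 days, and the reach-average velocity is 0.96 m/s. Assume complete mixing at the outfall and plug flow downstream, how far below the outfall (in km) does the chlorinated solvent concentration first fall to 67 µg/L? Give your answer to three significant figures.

65.6 km

Conservation of mass: C = (68.50·0.2700 + 14.20·1020) / 82.70 = 14500/82.70 = 175.4 µg/L.
Half-life 0.57 d → k = ln 2 / 0.57 = 1.216 d⁻¹.
Set 175.4·exp(−k·t) = 67 → t = ln(175.4/67)/k = 68360 s = 18.99 h.
Distance = v·t = 0.96·68360 = 65630 m = 65.63 km.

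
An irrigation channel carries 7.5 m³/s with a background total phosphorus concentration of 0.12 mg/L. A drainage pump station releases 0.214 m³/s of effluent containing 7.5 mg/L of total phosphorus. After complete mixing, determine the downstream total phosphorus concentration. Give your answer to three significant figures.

Mass balance: C = (7.500·0.1200 + 0.2140·7.500) / 7.714 = 2.505/7.714 = 0.3247 mg/L.

0.325 mg/L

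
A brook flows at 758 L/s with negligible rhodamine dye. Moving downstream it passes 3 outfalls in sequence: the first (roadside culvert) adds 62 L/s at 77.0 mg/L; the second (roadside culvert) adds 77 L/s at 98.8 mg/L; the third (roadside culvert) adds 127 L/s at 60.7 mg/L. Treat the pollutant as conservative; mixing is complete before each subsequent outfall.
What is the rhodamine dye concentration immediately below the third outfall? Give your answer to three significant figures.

Below outfall 1: Q → 820.0 L/s, C = (758.0·0 + 62.00·77.00)/820.0 = 5.822 mg/L.
Below outfall 2: Q → 897.0 L/s, C = (820.0·5.822 + 77.00·98.80)/897.0 = 13.80 mg/L.
Below outfall 3: Q → 1024 L/s, C = (897.0·13.80 + 127.0·60.70)/1024 = 19.62 mg/L.

19.6 mg/L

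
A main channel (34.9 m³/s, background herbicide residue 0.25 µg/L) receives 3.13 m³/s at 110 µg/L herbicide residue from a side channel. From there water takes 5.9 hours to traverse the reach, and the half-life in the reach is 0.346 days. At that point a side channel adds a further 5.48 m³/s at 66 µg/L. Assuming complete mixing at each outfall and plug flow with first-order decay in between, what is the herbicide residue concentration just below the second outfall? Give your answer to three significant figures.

13.3 µg/L

Conservation of mass: C = (34.90·0.2500 + 3.130·110.0) / 38.03 = 353.0/38.03 = 9.283 µg/L; combined flow 38.03 m³/s.
Half-life 0.346 d → k = ln 2 / 0.346 = 2.003 d⁻¹.
First-order decay: C = 9.283·exp(−k·t) = 9.283·0.6111 = 5.673 µg/L.
Second outfall: C = (38.03·5.673 + 5.480·66.00)/43.51 = 13.27 µg/L.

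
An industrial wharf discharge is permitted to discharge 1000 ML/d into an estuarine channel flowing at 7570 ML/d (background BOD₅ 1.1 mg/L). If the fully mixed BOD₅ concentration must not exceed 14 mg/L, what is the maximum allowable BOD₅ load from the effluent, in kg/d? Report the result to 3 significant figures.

112000 kg/d

Mass balance at the limit: 7570·1.100 + 1000·Cₑ = 8570·14 → Cₑ = 111.7 mg/L.
1000 ML/d = 11.57 m³/s. Load = 11.57 m³/s × 111.7 g/m³ × 86 400 s/d = 111700 kg/d.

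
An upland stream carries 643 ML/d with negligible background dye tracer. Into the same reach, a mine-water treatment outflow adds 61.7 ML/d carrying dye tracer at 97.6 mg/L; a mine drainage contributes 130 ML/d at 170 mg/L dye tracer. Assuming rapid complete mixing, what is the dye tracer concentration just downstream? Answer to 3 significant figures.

33.7 mg/L

After mixing, C = (643.0·0 + 61.70·97.60 + 130.0·170.0) / 834.7 = 28120/834.7 = 33.69 mg/L.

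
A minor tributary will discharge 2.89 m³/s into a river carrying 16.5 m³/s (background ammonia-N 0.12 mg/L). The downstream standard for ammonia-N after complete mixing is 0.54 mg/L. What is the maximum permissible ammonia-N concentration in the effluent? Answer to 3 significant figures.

At the limit, (Qr·Cr + Qe·Cₑ)/(Qr + Qe) = 0.54:
Cₑ = (19.39·0.54 − 16.50·0.1200) / 2.890 = 2.938 mg/L.

2.94 mg/L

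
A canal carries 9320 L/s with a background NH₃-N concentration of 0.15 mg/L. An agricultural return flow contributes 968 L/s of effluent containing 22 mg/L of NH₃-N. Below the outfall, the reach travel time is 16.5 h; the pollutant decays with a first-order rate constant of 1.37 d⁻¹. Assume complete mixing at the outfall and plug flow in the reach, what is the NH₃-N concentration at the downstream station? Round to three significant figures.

Conservation of mass: C = (9320·0.1500 + 968.0·22.00) / 10290 = 22690/10290 = 2.206 mg/L.
First-order decay: C = 2.206·exp(−k·t) = 2.206·0.3899 = 0.8601 mg/L.

0.860 mg/L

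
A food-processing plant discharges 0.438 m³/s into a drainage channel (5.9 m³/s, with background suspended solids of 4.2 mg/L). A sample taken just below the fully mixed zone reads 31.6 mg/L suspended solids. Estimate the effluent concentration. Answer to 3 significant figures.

401 mg/L

Mass balance: 5.900·4.200 + 0.4380·Cₑ = 6.338·31.60
→ Cₑ = (6.338·31.60 − 5.900·4.200) / 0.4380 = 400.7 mg/L.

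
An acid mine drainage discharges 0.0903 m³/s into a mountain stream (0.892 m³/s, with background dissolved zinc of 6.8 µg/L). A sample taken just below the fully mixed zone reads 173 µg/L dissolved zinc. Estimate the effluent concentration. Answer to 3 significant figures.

Mass balance: 0.8920·6.800 + 0.09030·Cₑ = 0.9823·173.0
→ Cₑ = (0.9823·173.0 − 0.8920·6.800) / 0.09030 = 1815 µg/L.

1810 µg/L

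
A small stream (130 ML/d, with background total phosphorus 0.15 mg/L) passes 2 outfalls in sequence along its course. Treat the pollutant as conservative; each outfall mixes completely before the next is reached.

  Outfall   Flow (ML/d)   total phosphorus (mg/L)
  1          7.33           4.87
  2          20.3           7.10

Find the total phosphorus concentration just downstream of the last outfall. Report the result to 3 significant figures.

Outfall 1: combined Q = 137.3 ML/d; C = (130.0·0.1500 + 7.330·4.870)/137.3 = 0.4019 mg/L.
Outfall 2: combined Q = 157.6 ML/d; C = (137.3·0.4019 + 20.30·7.100)/157.6 = 1.265 mg/L.

1.26 mg/L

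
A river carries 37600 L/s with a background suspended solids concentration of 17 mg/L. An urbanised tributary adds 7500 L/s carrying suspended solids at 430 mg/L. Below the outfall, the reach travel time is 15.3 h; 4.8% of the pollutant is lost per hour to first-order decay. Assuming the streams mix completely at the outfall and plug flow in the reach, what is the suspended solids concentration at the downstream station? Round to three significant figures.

40.4 mg/L

Mixed concentration C = ΣQC/ΣQ = (37600·17.00 + 7500·430.0) / 45100 = 3864000/45100 = 85.68 mg/L.
4.8%/h lost → k = −ln(1 − 0.048) = 0.04919 h⁻¹.
Decay over the reach: 85.68·exp(−kt) = 85.68·0.4711 = 40.37 mg/L.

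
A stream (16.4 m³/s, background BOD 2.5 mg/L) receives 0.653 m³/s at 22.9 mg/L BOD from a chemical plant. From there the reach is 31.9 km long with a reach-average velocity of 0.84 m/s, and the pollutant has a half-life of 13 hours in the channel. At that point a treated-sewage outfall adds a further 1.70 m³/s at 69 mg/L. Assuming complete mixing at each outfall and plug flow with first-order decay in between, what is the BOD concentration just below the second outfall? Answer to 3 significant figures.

Mass balance: C = (16.40·2.500 + 0.6530·22.90) / 17.05 = 55.95/17.05 = 3.281 mg/L; combined flow 17.05 m³/s.
Travel time t = 31.9·1000 / 0.84 = 37980 s = 10.55 h.
Half-life 13 h → k = ln 2 / 13 = 0.05332 h⁻¹ = 1.280 d⁻¹.
After decay, C = 3.281 × e^(−kt) = 3.281 × 0.5698 = 1.870 mg/L.
Second outfall: C = (17.05·1.870 + 1.700·69.00)/18.75 = 7.955 mg/L.

7.96 mg/L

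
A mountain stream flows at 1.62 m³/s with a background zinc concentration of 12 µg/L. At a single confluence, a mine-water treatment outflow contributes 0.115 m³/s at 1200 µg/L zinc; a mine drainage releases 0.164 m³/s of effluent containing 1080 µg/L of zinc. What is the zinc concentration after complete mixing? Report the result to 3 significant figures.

176 µg/L

Conservation of mass: C = (1.620·12.00 + 0.1150·1200 + 0.1640·1080) / 1.899 = 334.6/1.899 = 176.2 µg/L.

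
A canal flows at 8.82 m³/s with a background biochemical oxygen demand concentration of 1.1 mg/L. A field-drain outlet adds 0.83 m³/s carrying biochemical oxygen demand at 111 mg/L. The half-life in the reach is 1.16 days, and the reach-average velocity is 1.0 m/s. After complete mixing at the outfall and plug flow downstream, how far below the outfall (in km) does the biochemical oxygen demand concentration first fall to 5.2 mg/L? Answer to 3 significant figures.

102 km

Mixed concentration C = ΣQC/ΣQ = (8.820·1.100 + 0.8300·111.0) / 9.650 = 101.8/9.650 = 10.55 mg/L.
Half-life 1.16 d → k = ln 2 / 1.16 = 0.5975 d⁻¹.
Set 10.55·exp(−k·t) = 5.2 → t = ln(10.55/5.2)/k = 102300 s = 28.42 h.
Distance = v·t = 1.0·102300 = 102300 m = 102.3 km.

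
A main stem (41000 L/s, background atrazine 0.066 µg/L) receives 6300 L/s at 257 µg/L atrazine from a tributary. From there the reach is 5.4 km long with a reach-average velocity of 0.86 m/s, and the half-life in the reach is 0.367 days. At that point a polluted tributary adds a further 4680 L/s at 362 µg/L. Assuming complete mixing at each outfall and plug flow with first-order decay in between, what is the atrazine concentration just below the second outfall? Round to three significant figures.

59.8 µg/L

Conservation of mass: C = (41000·0.06600 + 6300·257.0) / 47300 = 1622000/47300 = 34.29 µg/L; combined flow 47300 L/s.
Travel time t = 5.4·1000 / 0.86 = 6279 s = 1.744 h.
Half-life 0.367 d → k = ln 2 / 0.367 = 1.889 d⁻¹.
Applying C = C₀e^(−kt): 34.29 × 0.8717 = 29.89 µg/L.
Second outfall: C = (47300·29.89 + 4680·362.0)/51980 = 59.79 µg/L.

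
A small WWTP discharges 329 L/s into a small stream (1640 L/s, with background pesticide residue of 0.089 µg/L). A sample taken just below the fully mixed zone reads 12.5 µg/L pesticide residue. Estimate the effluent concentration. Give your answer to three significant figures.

74.4 µg/L

Mass balance: 1640·0.08900 + 329.0·Cₑ = 1969·12.50
→ Cₑ = (1969·12.50 − 1640·0.08900) / 329.0 = 74.37 µg/L.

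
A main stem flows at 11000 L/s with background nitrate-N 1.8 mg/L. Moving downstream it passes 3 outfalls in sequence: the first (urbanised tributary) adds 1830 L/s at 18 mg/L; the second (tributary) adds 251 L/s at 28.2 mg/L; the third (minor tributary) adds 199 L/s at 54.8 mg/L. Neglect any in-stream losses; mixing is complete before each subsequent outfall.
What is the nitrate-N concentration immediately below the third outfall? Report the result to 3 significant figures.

Outfall 1: combined Q = 12830 L/s; C = (11000·1.800 + 1830·18.00)/12830 = 4.111 mg/L.
Outfall 2: combined Q = 13080 L/s; C = (12830·4.111 + 251.0·28.20)/13080 = 4.573 mg/L.
Outfall 3: combined Q = 13280 L/s; C = (13080·4.573 + 199.0·54.80)/13280 = 5.326 mg/L.

5.33 mg/L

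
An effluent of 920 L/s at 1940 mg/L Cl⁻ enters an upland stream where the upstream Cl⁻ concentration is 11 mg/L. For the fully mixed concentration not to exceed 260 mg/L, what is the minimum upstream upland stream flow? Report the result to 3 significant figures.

6210 L/s

Set C_mix = 260: (Q·11.00 + 920.0·1940) / (Q + 920.0) = 260
→ Q = 920.0·(1940 − 260)/(260 − 11.00) = 6207 L/s.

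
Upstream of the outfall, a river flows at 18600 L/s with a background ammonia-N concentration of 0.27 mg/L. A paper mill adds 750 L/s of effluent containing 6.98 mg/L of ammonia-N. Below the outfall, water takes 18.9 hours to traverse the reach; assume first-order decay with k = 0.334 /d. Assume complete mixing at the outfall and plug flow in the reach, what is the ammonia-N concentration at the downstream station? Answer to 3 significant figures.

0.407 mg/L

Mass balance: C = (18600·0.2700 + 750.0·6.980) / 19350 = 10260/19350 = 0.5301 mg/L.
After decay, C = 0.5301 × e^(−kt) = 0.5301 × 0.7687 = 0.4075 mg/L.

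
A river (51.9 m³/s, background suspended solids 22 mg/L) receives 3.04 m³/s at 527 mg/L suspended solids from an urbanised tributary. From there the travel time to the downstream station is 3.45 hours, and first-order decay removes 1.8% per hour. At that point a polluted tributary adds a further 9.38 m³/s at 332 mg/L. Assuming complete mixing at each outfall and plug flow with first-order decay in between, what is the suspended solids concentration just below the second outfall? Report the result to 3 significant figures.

Flow-weighted average: C = (51.90·22.00 + 3.040·527.0) / 54.94 = 2744/54.94 = 49.94 mg/L; combined flow 54.94 m³/s.
1.8%/h lost → k = −ln(1 − 0.018) = 0.01816 h⁻¹.
After decay, C = 49.94 × e^(−kt) = 49.94 × 0.9393 = 46.91 mg/L.
At the second outfall, C = (54.94·46.91 + 9.380·332.0) / (54.94 + 9.380) = 88.49 mg/L.

88.5 mg/L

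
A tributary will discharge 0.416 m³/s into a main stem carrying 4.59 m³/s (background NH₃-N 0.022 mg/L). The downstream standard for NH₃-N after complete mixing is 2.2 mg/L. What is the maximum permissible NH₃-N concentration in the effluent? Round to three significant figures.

At the limit, (Qr·Cr + Qe·Cₑ)/(Qr + Qe) = 2.2:
Cₑ = (5.006·2.2 − 4.590·0.02200) / 0.4160 = 26.23 mg/L.

26.2 mg/L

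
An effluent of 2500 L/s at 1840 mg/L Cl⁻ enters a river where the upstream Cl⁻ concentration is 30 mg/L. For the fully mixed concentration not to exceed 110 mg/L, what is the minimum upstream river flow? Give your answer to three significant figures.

Set C_mix = 110: (Q·30.00 + 2500·1840) / (Q + 2500) = 110
→ Q = 2500·(1840 − 110)/(110 − 30.00) = 54060 L/s.

54100 L/s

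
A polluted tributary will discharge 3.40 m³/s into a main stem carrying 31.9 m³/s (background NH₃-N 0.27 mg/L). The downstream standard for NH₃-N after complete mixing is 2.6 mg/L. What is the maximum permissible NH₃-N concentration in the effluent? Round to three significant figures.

24.5 mg/L

At the limit, (Qr·Cr + Qe·Cₑ)/(Qr + Qe) = 2.6:
Cₑ = (35.30·2.6 − 31.90·0.2700) / 3.400 = 24.46 mg/L.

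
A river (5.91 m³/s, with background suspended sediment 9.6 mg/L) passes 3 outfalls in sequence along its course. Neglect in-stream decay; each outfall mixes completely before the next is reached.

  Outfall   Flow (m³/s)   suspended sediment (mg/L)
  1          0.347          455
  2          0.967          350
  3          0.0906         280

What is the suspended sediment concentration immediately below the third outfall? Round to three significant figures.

Below outfall 1: Q → 6.257 m³/s, C = (5.910·9.600 + 0.3470·455.0)/6.257 = 34.30 mg/L.
Below outfall 2: Q → 7.224 m³/s, C = (6.257·34.30 + 0.9670·350.0)/7.224 = 76.56 mg/L.
Below outfall 3: Q → 7.315 m³/s, C = (7.224·76.56 + 0.09060·280.0)/7.315 = 79.08 mg/L.

79.1 mg/L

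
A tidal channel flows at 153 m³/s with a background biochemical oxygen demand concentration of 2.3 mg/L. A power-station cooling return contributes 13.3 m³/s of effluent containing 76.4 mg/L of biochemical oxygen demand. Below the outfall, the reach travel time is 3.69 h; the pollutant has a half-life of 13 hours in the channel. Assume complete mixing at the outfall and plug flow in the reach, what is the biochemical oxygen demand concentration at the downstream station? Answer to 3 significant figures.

Mixed concentration C = ΣQC/ΣQ = (153.0·2.300 + 13.30·76.40) / 166.3 = 1368/166.3 = 8.226 mg/L.
Half-life 13 h → k = ln 2 / 13 = 0.05332 h⁻¹ = 1.280 d⁻¹.
Applying C = C₀e^(−kt): 8.226 × 0.8214 = 6.757 mg/L.

6.76 mg/L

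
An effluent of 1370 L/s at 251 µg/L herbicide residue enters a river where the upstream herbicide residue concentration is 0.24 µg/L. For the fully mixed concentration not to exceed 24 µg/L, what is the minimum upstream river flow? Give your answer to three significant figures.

Set C_mix = 24: (Q·0.2400 + 1370·251.0) / (Q + 1370) = 24
→ Q = 1370·(251.0 − 24)/(24 − 0.2400) = 13090 L/s.

13100 L/s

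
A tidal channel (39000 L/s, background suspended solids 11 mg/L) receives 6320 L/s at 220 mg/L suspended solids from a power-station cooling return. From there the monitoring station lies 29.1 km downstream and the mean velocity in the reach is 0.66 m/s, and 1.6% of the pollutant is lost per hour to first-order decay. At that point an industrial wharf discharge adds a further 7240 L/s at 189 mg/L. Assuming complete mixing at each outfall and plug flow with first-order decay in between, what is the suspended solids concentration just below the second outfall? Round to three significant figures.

Mass balance: C = (39000·11.00 + 6320·220.0) / 45320 = 1819000/45320 = 40.15 mg/L; combined flow 45320 L/s.
Travel time t = 29.1·1000 / 0.66 = 44090 s = 12.25 h.
1.6%/h lost → k = −ln(1 − 0.016) = 0.01613 h⁻¹.
Decay over the reach: 40.15·exp(−kt) = 40.15·0.8207 = 32.95 mg/L.
Second outfall: C = (45320·32.95 + 7240·189.0)/52560 = 54.44 mg/L.

54.4 mg/L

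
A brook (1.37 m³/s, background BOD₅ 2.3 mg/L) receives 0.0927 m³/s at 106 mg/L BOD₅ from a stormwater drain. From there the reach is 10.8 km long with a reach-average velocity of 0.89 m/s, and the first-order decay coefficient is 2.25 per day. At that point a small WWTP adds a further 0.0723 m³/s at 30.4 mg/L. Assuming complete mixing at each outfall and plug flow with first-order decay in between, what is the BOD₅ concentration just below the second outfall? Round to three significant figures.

Mixed concentration C = ΣQC/ΣQ = (1.370·2.300 + 0.09270·106.0) / 1.463 = 12.98/1.463 = 8.872 mg/L; combined flow 1.463 m³/s.
Travel time t = 10.8·1000 / 0.89 = 12130 s = 3.371 h.
First-order decay: C = 8.872·exp(−k·t) = 8.872·0.7291 = 6.468 mg/L.
Second outfall: C = (1.463·6.468 + 0.07230·30.40)/1.535 = 7.595 mg/L.

7.60 mg/L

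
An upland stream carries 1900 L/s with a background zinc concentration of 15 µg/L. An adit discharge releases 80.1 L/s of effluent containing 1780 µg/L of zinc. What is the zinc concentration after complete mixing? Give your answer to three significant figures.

Mixed concentration C = ΣQC/ΣQ = (1900·15.00 + 80.10·1780) / 1980 = 171100/1980 = 86.40 µg/L.

86.4 µg/L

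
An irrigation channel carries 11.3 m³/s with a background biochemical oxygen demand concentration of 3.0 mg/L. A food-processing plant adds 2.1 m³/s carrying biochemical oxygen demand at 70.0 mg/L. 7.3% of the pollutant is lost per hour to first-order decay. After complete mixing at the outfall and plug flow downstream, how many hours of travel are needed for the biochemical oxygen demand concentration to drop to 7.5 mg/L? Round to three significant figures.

Mixed concentration C = ΣQC/ΣQ = (11.30·3.000 + 2.100·70.00) / 13.40 = 180.9/13.40 = 13.50 mg/L.
7.3%/h lost → k = −ln(1 − 0.073) = 0.07580 h⁻¹.
13.50·exp(−k·t) = 7.5 → t = ln(13.50/7.5)/k = 27920 s = 7.754 h.

7.75 h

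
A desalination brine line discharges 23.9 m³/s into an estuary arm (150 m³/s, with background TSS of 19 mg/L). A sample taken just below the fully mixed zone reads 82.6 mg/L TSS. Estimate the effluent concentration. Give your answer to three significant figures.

482 mg/L

Mass balance: 150.0·19.00 + 23.90·Cₑ = 173.9·82.60
→ Cₑ = (173.9·82.60 − 150.0·19.00) / 23.90 = 481.8 mg/L.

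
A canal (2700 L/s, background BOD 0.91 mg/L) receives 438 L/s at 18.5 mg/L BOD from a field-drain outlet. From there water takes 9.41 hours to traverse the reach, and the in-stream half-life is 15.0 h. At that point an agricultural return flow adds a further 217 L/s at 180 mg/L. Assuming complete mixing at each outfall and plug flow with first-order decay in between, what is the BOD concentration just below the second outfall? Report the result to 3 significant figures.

Mixed concentration C = ΣQC/ΣQ = (2700·0.9100 + 438.0·18.50) / 3138 = 10560/3138 = 3.365 mg/L; combined flow 3138 L/s.
Half-life 15.0 h → k = ln 2 / 15.0 = 0.04621 h⁻¹ = 1.109 d⁻¹.
Decay over the reach: 3.365·exp(−kt) = 3.365·0.6474 = 2.179 mg/L.
Second outfall: C = (3138·2.179 + 217.0·180.0)/3355 = 13.68 mg/L.

13.7 mg/L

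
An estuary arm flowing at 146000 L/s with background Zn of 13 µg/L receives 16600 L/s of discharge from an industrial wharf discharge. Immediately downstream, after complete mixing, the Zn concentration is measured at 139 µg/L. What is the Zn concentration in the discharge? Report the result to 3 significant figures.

1250 µg/L

Mass balance: 146000·13.00 + 16600·Cₑ = 162600·139.0
→ Cₑ = (162600·139.0 − 146000·13.00) / 16600 = 1247 µg/L.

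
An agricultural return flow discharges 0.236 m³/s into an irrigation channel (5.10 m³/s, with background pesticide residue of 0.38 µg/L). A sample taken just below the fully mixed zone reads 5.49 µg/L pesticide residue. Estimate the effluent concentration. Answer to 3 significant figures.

Mass balance: 5.100·0.3800 + 0.2360·Cₑ = 5.336·5.490
→ Cₑ = (5.336·5.490 − 5.100·0.3800) / 0.2360 = 115.9 µg/L.

116 µg/L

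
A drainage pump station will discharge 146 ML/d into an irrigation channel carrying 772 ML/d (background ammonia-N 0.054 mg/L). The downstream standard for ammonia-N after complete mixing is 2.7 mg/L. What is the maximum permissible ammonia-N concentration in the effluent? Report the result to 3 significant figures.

At the limit, (Qr·Cr + Qe·Cₑ)/(Qr + Qe) = 2.7:
Cₑ = (918.0·2.7 − 772.0·0.05400) / 146.0 = 16.69 mg/L.

16.7 mg/L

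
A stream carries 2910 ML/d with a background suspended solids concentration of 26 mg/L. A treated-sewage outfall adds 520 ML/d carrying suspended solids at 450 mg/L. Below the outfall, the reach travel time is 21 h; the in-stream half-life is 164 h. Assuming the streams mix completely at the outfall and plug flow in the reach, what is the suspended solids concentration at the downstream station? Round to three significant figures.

82.6 mg/L

Mixed concentration C = ΣQC/ΣQ = (2910·26.00 + 520.0·450.0) / 3430 = 309700/3430 = 90.28 mg/L.
Half-life 164 h → k = ln 2 / 164 = 0.004227 h⁻¹ = 0.1014 d⁻¹.
First-order decay: C = 90.28·exp(−k·t) = 90.28·0.9151 = 82.61 mg/L.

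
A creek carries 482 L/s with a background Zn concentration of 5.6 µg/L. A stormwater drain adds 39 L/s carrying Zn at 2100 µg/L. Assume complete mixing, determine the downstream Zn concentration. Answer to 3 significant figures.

Flow-weighted average: C = (482.0·5.600 + 39.00·2100) / 521.0 = 84600/521.0 = 162.4 µg/L.

162 µg/L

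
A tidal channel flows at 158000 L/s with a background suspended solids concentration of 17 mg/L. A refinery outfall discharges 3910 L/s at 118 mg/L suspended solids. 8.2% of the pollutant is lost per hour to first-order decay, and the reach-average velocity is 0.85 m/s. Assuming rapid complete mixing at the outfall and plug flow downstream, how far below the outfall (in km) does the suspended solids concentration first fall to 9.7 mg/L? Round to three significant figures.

Conservation of mass: C = (158000·17.00 + 3910·118.0) / 161900 = 3147000/161900 = 19.44 mg/L.
8.2%/h lost → k = −ln(1 − 0.082) = 0.08556 h⁻¹.
Set 19.44·exp(−k·t) = 9.7 → t = ln(19.44/9.7)/k = 29250 s = 8.125 h.
Distance = v·t = 0.85·29250 = 24860 m = 24.86 km.

24.9 km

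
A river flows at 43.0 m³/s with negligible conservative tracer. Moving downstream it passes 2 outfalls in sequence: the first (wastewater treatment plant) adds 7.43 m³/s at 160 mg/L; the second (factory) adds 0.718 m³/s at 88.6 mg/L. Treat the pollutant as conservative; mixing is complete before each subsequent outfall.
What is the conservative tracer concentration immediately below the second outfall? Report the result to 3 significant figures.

After outfall 1: Q = 43.00 + 7.430 = 50.43 m³/s; C = (43.00·0 + 7.430·160.0)/50.43 = 23.57 mg/L.
After outfall 2: Q = 50.43 + 0.7180 = 51.15 m³/s; C = (50.43·23.57 + 0.7180·88.60)/51.15 = 24.49 mg/L.

24.5 mg/L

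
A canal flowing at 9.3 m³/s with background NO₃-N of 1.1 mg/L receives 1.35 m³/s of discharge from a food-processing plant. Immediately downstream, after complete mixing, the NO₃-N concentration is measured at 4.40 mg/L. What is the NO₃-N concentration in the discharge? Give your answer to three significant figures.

27.1 mg/L

Mass balance: 9.300·1.100 + 1.350·Cₑ = 10.65·4.400
→ Cₑ = (10.65·4.400 − 9.300·1.100) / 1.350 = 27.13 mg/L.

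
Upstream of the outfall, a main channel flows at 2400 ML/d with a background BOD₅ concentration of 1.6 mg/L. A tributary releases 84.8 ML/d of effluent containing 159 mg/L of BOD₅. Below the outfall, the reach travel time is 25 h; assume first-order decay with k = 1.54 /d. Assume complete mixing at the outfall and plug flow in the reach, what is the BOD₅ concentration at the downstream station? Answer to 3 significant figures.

Conservation of mass: C = (2400·1.600 + 84.80·159.0) / 2485 = 17320/2485 = 6.972 mg/L.
After decay, C = 6.972 × e^(−kt) = 6.972 × 0.2011 = 1.402 mg/L.

1.40 mg/L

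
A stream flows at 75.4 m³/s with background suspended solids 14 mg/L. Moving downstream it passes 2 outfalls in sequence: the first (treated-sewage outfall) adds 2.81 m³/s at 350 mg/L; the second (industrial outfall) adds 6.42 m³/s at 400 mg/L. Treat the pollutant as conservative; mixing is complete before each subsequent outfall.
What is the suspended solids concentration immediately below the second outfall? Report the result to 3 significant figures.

After outfall 1: Q = 75.40 + 2.810 = 78.21 m³/s; C = (75.40·14.00 + 2.810·350.0)/78.21 = 26.07 mg/L.
After outfall 2: Q = 78.21 + 6.420 = 84.63 m³/s; C = (78.21·26.07 + 6.420·400.0)/84.63 = 54.44 mg/L.

54.4 mg/L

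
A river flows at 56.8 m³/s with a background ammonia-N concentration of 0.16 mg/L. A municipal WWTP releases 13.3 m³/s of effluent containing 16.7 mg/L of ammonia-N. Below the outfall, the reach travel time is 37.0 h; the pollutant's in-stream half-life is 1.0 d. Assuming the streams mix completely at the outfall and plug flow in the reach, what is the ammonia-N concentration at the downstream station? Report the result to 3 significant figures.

Conservation of mass: C = (56.80·0.1600 + 13.30·16.70) / 70.10 = 231.2/70.10 = 3.298 mg/L.
Half-life 1.0 d → k = ln 2 / 1.0 = 0.6931 d⁻¹.
First-order decay: C = 3.298·exp(−k·t) = 3.298·0.3435 = 1.133 mg/L.

1.13 mg/L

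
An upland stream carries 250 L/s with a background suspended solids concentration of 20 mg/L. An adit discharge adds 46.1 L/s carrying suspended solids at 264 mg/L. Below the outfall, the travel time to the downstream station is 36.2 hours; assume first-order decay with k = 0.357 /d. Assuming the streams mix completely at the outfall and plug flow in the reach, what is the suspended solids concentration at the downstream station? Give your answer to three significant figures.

Flow-weighted average: C = (250.0·20.00 + 46.10·264.0) / 296.1 = 17170/296.1 = 57.99 mg/L.
Decay over the reach: 57.99·exp(−kt) = 57.99·0.5836 = 33.84 mg/L.

33.8 mg/L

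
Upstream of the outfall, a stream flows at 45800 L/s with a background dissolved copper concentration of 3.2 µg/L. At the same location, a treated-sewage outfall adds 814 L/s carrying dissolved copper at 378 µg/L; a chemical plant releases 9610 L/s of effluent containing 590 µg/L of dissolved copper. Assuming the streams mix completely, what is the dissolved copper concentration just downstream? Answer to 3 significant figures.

109 µg/L

After mixing, C = (45800·3.200 + 814.0·378.0 + 9610·590.0) / 56220 = 6124000/56220 = 108.9 µg/L.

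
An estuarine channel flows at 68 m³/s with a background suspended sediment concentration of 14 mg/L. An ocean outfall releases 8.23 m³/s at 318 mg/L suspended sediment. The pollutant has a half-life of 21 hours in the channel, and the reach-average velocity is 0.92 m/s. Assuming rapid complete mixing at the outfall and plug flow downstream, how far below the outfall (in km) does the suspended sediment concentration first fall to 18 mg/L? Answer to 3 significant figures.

Conservation of mass: C = (68.00·14.00 + 8.230·318.0) / 76.23 = 3569/76.23 = 46.82 mg/L.
Half-life 21 h → k = ln 2 / 21 = 0.03301 h⁻¹ = 0.7922 d⁻¹.
Set 46.82·exp(−k·t) = 18 → t = ln(46.82/18)/k = 104300 s = 28.96 h.
Distance = v·t = 0.92·104300 = 95920 m = 95.92 km.

95.9 km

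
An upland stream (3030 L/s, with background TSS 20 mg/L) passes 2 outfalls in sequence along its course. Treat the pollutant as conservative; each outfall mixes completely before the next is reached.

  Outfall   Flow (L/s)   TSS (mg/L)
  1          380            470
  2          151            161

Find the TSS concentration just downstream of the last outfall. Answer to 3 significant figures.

Below outfall 1: Q → 3410 L/s, C = (3030·20.00 + 380.0·470.0)/3410 = 70.15 mg/L.
Below outfall 2: Q → 3561 L/s, C = (3410·70.15 + 151.0·161.0)/3561 = 74.00 mg/L.

74.0 mg/L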